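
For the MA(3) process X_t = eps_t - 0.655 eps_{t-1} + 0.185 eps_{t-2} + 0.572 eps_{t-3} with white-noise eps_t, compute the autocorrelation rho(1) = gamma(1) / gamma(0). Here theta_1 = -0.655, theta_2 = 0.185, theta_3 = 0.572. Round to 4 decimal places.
\rho(1) = -0.3744

For an MA(q) process with theta_0 = 1, the autocovariance is
  gamma(k) = sigma^2 * sum_{i=0..q-k} theta_i * theta_{i+k},
and rho(k) = gamma(k) / gamma(0). Sigma^2 cancels.
  numerator   = (1)*(-0.655) + (-0.655)*(0.185) + (0.185)*(0.572) = -0.670355.
  denominator = (1)^2 + (-0.655)^2 + (0.185)^2 + (0.572)^2 = 1.790434.
  rho(1) = -0.670355 / 1.790434 = -0.3744.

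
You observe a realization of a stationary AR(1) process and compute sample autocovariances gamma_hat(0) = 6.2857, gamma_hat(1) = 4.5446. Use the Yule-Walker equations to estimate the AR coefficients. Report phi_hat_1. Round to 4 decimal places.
\hat\phi_{1} = 0.7230

The Yule-Walker equations for an AR(p) process read, in matrix form,
  Gamma_p phi = r_p,   with   (Gamma_p)_{ij} = gamma(|i - j|),
                       (r_p)_i = gamma(i),   i,j = 1..p.
Substitute the sample gammas (Toeplitz matrix and right-hand side of size 1):
  Gamma_p = [[6.2857]]
  r_p     = [4.5446]
With p = 1 this is the single equation gamma(0) phi_1 = gamma(1):
  phi_hat_1 = gamma(1) / gamma(0) = 4.5446 / 6.2857 = 0.7230.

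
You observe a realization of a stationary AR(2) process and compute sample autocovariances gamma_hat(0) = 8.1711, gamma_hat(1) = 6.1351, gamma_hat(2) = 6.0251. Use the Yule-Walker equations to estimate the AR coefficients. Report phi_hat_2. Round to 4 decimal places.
\hat\phi_{2} = 0.3980

The Yule-Walker equations for an AR(p) process read, in matrix form,
  Gamma_p phi = r_p,   with   (Gamma_p)_{ij} = gamma(|i - j|),
                       (r_p)_i = gamma(i),   i,j = 1..p.
Substitute the sample gammas (Toeplitz matrix and right-hand side of size 2):
  Gamma_p = [[8.1711, 6.1351], [6.1351, 8.1711]]
  r_p     = [6.1351, 6.0251]
Written out:
  8.1711 phi_1 + 6.1351 phi_2 = 6.1351
  6.1351 phi_1 + 8.1711 phi_2 = 6.0251
Solve by Cramer's rule:
  det = gamma(0)^2 - gamma(1)^2 = (8.1711)^2 - (6.1351)^2 = 66.76687521 - 37.63945201 = 29.1274232
  phi_hat_1 = [gamma(1) gamma(0) - gamma(1) gamma(2)] / det = [(6.1351)(8.1711) - (6.1351)(6.0251)] / 29.1274232 = 13.1659246 / 29.1274232 = 0.452
  phi_hat_2 = [gamma(0) gamma(2) - gamma(1)^2] / det = [(8.1711)(6.0251) - (6.1351)^2] / 29.1274232 = 11.5922426 / 29.1274232 = 0.398
So phi_hat = [0.4520, 0.3980].
Therefore phi_hat_2 = 0.3980.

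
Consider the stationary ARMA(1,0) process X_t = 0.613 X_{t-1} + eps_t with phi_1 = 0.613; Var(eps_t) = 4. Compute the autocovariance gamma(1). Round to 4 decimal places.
\gamma(1) = 3.9280

Multiply the model equation by X_{t-k} and take expectations. With theta_0 = psi_0 = 1 and psi_j the MA(infinity) weights, this gives
  gamma(k) - sum_i phi_i gamma(k-i) = c_k,
  c_k = sigma^2 * sum_{j=k..q} theta_j psi_{j-k}   (c_k = 0 for k > q),
using gamma(-m) = gamma(m).
Pure AR (q = 0): c_0 = sigma^2 = 4, c_k = 0 for k >= 1.
Equations for k = 0 and k = 1 (AR order 1):
  gamma(0) = phi_1 gamma(1) + c_0
  gamma(1) = phi_1 gamma(0) + c_1
Substituting the second into the first: gamma(0) (1 - phi_1^2) = c_0 + phi_1 c_1, so
  gamma(0) = c_0 / (1 - phi_1^2) = 4 / (1 - (0.613)^2) = 4 / 0.624231 = 6.407884.
  gamma(1) = phi_1 gamma(0) = (0.613)(6.407884) = 3.928033.
Therefore gamma(1) = 3.9280 (to 4 decimal places).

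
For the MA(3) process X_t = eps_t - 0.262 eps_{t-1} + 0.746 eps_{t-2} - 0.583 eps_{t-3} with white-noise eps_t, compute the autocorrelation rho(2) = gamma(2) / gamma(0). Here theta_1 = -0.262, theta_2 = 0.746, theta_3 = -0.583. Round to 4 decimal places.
\rho(2) = 0.4574

For an MA(q) process with theta_0 = 1, the autocovariance is
  gamma(k) = sigma^2 * sum_{i=0..q-k} theta_i * theta_{i+k},
and rho(k) = gamma(k) / gamma(0). Sigma^2 cancels.
  numerator   = (1)*(0.746) + (-0.262)*(-0.583) = 0.898746.
  denominator = (1)^2 + (-0.262)^2 + (0.746)^2 + (-0.583)^2 = 1.965049.
  rho(2) = 0.898746 / 1.965049 = 0.4574.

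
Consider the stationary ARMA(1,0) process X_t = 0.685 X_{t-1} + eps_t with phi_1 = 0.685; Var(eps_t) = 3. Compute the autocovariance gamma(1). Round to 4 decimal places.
\gamma(1) = 3.8717

Multiply the model equation by X_{t-k} and take expectations. With theta_0 = psi_0 = 1 and psi_j the MA(infinity) weights, this gives
  gamma(k) - sum_i phi_i gamma(k-i) = c_k,
  c_k = sigma^2 * sum_{j=k..q} theta_j psi_{j-k}   (c_k = 0 for k > q),
using gamma(-m) = gamma(m).
Pure AR (q = 0): c_0 = sigma^2 = 3, c_k = 0 for k >= 1.
Equations for k = 0 and k = 1 (AR order 1):
  gamma(0) = phi_1 gamma(1) + c_0
  gamma(1) = phi_1 gamma(0) + c_1
Substituting the second into the first: gamma(0) (1 - phi_1^2) = c_0 + phi_1 c_1, so
  gamma(0) = c_0 / (1 - phi_1^2) = 3 / (1 - (0.685)^2) = 3 / 0.530775 = 5.652112.
  gamma(1) = phi_1 gamma(0) = (0.685)(5.652112) = 3.871697.
Therefore gamma(1) = 3.8717 (to 4 decimal places).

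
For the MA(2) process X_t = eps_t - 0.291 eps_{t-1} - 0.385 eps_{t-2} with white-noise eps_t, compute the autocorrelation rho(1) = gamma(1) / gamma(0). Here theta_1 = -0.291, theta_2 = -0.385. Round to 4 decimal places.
\rho(1) = -0.1452

For an MA(q) process with theta_0 = 1, the autocovariance is
  gamma(k) = sigma^2 * sum_{i=0..q-k} theta_i * theta_{i+k},
and rho(k) = gamma(k) / gamma(0). Sigma^2 cancels.
  numerator   = (1)*(-0.291) + (-0.291)*(-0.385) = -0.178965.
  denominator = (1)^2 + (-0.291)^2 + (-0.385)^2 = 1.232906.
  rho(1) = -0.178965 / 1.232906 = -0.1452.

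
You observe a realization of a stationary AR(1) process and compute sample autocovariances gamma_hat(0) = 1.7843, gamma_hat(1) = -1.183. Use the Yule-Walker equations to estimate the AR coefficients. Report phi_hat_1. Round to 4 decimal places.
\hat\phi_{1} = -0.6630

The Yule-Walker equations for an AR(p) process read, in matrix form,
  Gamma_p phi = r_p,   with   (Gamma_p)_{ij} = gamma(|i - j|),
                       (r_p)_i = gamma(i),   i,j = 1..p.
Substitute the sample gammas (Toeplitz matrix and right-hand side of size 1):
  Gamma_p = [[1.7843]]
  r_p     = [-1.183]
With p = 1 this is the single equation gamma(0) phi_1 = gamma(1):
  phi_hat_1 = gamma(1) / gamma(0) = -1.183 / 1.7843 = -0.6630.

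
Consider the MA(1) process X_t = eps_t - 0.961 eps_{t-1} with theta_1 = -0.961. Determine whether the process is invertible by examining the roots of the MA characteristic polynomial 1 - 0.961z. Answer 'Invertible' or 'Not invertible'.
\text{Invertible}

The MA(q) characteristic polynomial is P(z) = 1 - 0.961z.
Invertibility requires all roots to lie outside the unit circle, i.e. |z| > 1 for every root.
This is linear in z: 1 + (-0.961) z = 0  =>  z = -1/(-0.961) = 1.040583,  |z| = 1.040583.
Moduli of all roots: 1.0406.
All moduli strictly greater than 1? Yes.
Verdict: Invertible.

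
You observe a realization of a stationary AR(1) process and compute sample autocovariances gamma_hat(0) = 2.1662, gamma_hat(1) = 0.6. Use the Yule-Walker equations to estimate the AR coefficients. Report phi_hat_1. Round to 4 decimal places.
\hat\phi_{1} = 0.2770

The Yule-Walker equations for an AR(p) process read, in matrix form,
  Gamma_p phi = r_p,   with   (Gamma_p)_{ij} = gamma(|i - j|),
                       (r_p)_i = gamma(i),   i,j = 1..p.
Substitute the sample gammas (Toeplitz matrix and right-hand side of size 1):
  Gamma_p = [[2.1662]]
  r_p     = [0.6]
With p = 1 this is the single equation gamma(0) phi_1 = gamma(1):
  phi_hat_1 = gamma(1) / gamma(0) = 0.6 / 2.1662 = 0.2770.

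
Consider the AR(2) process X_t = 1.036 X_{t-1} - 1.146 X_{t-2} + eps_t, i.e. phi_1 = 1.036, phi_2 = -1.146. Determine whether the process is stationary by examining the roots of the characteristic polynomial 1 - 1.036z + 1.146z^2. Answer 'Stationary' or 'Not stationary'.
\text{Not stationary}

The AR(p) characteristic polynomial is P(z) = 1 - 1.036z + 1.146z^2.
Stationarity requires all roots to lie outside the unit circle, i.e. |z| > 1 for every root.
Set 1 + (-1.036) z + (1.146) z^2 = 0, i.e. a z^2 + b z + c = 0 with a = 1.146, b = -1.036, c = 1.
Discriminant D = b^2 - 4ac = (-1.036)^2 - 4*(1.146)*1 = 1.073296 - (4.584) = -3.510704.
D < 0, so the roots are the complex-conjugate pair z = (-b +/- i sqrt(-D)) / (2a) = 0.452 +/- 0.8175i.
For a conjugate pair |z|^2 = z * conj(z) = (product of roots) = c/a = 1/(1.146) = 0.8726, so |z| = sqrt(0.8726) = 0.9341 for both roots.
Moduli of all roots: 0.9341, 0.9341.
All moduli strictly greater than 1? No.
Verdict: Not stationary.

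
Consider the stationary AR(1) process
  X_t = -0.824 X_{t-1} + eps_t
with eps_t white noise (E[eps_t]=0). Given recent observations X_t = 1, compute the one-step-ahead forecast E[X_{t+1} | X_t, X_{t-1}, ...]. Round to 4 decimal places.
E[X_{t+1} \mid \mathcal F_t] = -0.8240

For an AR(p) model X_t = c + sum_i phi_i X_{t-i} + eps_t, the
one-step-ahead conditional mean is
  E[X_{t+1} | X_t, ...] = c + sum_i phi_i X_{t+1-i}.
Substitute known values:
  E[X_{t+1} | ...] = (-0.824) * (1)
                   = -0.8240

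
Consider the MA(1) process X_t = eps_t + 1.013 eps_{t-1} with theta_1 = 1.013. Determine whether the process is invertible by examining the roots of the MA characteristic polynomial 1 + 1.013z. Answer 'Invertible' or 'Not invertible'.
\text{Not invertible}

The MA(q) characteristic polynomial is P(z) = 1 + 1.013z.
Invertibility requires all roots to lie outside the unit circle, i.e. |z| > 1 for every root.
This is linear in z: 1 + (1.013) z = 0  =>  z = -1/(1.013) = -0.987167,  |z| = 0.987167.
Moduli of all roots: 0.9872.
All moduli strictly greater than 1? No.
Verdict: Not invertible.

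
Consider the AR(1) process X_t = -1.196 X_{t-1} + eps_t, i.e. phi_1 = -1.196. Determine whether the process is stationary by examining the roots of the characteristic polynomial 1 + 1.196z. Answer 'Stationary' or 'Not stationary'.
\text{Not stationary}

The AR(p) characteristic polynomial is P(z) = 1 + 1.196z.
Stationarity requires all roots to lie outside the unit circle, i.e. |z| > 1 for every root.
This is linear in z: 1 + (1.196) z = 0  =>  z = -1/(1.196) = -0.83612,  |z| = 0.83612.
Moduli of all roots: 0.8361.
All moduli strictly greater than 1? No.
Verdict: Not stationary.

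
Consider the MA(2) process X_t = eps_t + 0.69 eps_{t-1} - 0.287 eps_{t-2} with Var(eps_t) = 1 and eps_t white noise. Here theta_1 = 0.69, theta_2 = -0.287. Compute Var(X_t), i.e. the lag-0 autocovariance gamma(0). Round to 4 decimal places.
\gamma(0) = 1.5585

For an MA(q) process X_t = eps_t + sum_i theta_i eps_{t-i} with
Var(eps_t) = sigma^2, the variance is
  gamma(0) = sigma^2 * (1 + sum_i theta_i^2).
  sum_i theta_i^2 = (0.69)^2 + (-0.287)^2 = 0.4761 + 0.082369 = 0.558469.
  gamma(0) = 1 * (1 + 0.558469) = 1 * 1.558469 = 1.558469, which rounds to 1.5585.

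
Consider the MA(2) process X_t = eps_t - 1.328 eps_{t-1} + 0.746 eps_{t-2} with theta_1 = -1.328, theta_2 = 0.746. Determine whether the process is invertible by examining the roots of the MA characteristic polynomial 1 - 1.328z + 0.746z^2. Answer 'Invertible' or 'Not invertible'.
\text{Invertible}

The MA(q) characteristic polynomial is P(z) = 1 - 1.328z + 0.746z^2.
Invertibility requires all roots to lie outside the unit circle, i.e. |z| > 1 for every root.
Set 1 + (-1.328) z + (0.746) z^2 = 0, i.e. a z^2 + b z + c = 0 with a = 0.746, b = -1.328, c = 1.
Discriminant D = b^2 - 4ac = (-1.328)^2 - 4*(0.746)*1 = 1.763584 - (2.984) = -1.220416.
D < 0, so the roots are the complex-conjugate pair z = (-b +/- i sqrt(-D)) / (2a) = 0.8901 +/- 0.7404i.
For a conjugate pair |z|^2 = z * conj(z) = (product of roots) = c/a = 1/(0.746) = 1.340483, so |z| = sqrt(1.340483) = 1.1578 for both roots.
Moduli of all roots: 1.1578, 1.1578.
All moduli strictly greater than 1? Yes.
Verdict: Invertible.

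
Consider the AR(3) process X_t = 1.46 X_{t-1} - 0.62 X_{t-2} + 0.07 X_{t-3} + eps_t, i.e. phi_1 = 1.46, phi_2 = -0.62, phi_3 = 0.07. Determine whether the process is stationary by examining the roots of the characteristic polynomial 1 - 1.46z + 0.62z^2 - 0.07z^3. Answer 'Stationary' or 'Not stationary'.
\text{Stationary}

The AR(p) characteristic polynomial is P(z) = 1 - 1.46z + 0.62z^2 - 0.07z^3.
Stationarity requires all roots to lie outside the unit circle, i.e. |z| > 1 for every root.
Degree 3: look for a simple real root z0 first, then factor out (1 - z/z0) and solve the remaining quadratic.
Testing z0 = 2: P(2) = 1 + (-1.46)(2) + (0.62)(2)^2 + (-0.07)(2)^3
  = 1 + (-2.92) + (2.48) + (-0.56) = 0.  So z_0 = 2 is a root, |z_0| = 2.
Divide out the factor (1 - 0.5 z) = (1 - z/z0) (since 1/z0 = 0.5):
  P(z) = (1 - 0.5 z)(1 + (-0.96) z + (0.14) z^2)
  [check: z-coef -0.96 - (0.5) = -1.46; z^2-coef 0.14 - (0.5)(-0.96) = 0.62; z^3-coef -(0.5)(0.14) = -0.07.]
Remaining roots from the quadratic factor 1 + (-0.96) z + (0.14) z^2:
  Set 1 + (-0.96) z + (0.14) z^2 = 0, i.e. a z^2 + b z + c = 0 with a = 0.14, b = -0.96, c = 1.
  Discriminant D = b^2 - 4ac = (-0.96)^2 - 4*(0.14)*1 = 0.9216 - (0.56) = 0.3616.
  D >= 0, so the roots are real: z = (-b +/- sqrt(D)) / (2a) = (0.96 +/- 0.601332) / (0.28).
    z_1 = (0.96 + 0.601332) / (0.28) = 5.5762,   |z_1| = 5.5762.
    z_2 = (0.96 - 0.601332) / (0.28) = 1.281,   |z_2| = 1.281.
Moduli of all roots: 2.0000, 5.5762, 1.2810.
All moduli strictly greater than 1? Yes.
Verdict: Stationary.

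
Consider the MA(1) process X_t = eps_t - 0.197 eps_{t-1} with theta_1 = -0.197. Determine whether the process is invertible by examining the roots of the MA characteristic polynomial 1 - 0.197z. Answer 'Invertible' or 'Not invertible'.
\text{Invertible}

The MA(q) characteristic polynomial is P(z) = 1 - 0.197z.
Invertibility requires all roots to lie outside the unit circle, i.e. |z| > 1 for every root.
This is linear in z: 1 + (-0.197) z = 0  =>  z = -1/(-0.197) = 5.076142,  |z| = 5.076142.
Moduli of all roots: 5.0761.
All moduli strictly greater than 1? Yes.
Verdict: Invertible.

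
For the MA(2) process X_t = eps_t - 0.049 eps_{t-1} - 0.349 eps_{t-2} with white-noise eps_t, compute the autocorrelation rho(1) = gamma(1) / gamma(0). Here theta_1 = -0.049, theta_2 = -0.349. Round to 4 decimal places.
\rho(1) = -0.0284

For an MA(q) process with theta_0 = 1, the autocovariance is
  gamma(k) = sigma^2 * sum_{i=0..q-k} theta_i * theta_{i+k},
and rho(k) = gamma(k) / gamma(0). Sigma^2 cancels.
  numerator   = (1)*(-0.049) + (-0.049)*(-0.349) = -0.031899.
  denominator = (1)^2 + (-0.049)^2 + (-0.349)^2 = 1.124202.
  rho(1) = -0.031899 / 1.124202 = -0.0284.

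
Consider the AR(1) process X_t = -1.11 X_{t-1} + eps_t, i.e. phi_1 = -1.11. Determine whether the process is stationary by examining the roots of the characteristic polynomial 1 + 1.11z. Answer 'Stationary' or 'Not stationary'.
\text{Not stationary}

The AR(p) characteristic polynomial is P(z) = 1 + 1.11z.
Stationarity requires all roots to lie outside the unit circle, i.e. |z| > 1 for every root.
This is linear in z: 1 + (1.11) z = 0  =>  z = -1/(1.11) = -0.900901,  |z| = 0.900901.
Moduli of all roots: 0.9009.
All moduli strictly greater than 1? No.
Verdict: Not stationary.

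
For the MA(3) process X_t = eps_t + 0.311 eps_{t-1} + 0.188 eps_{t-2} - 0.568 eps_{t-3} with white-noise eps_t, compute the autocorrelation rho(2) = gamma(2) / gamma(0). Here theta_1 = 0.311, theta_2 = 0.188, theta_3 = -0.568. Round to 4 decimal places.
\rho(2) = 0.0078

For an MA(q) process with theta_0 = 1, the autocovariance is
  gamma(k) = sigma^2 * sum_{i=0..q-k} theta_i * theta_{i+k},
and rho(k) = gamma(k) / gamma(0). Sigma^2 cancels.
  numerator   = (1)*(0.188) + (0.311)*(-0.568) = 0.011352.
  denominator = (1)^2 + (0.311)^2 + (0.188)^2 + (-0.568)^2 = 1.454689.
  rho(2) = 0.011352 / 1.454689 = 0.0078.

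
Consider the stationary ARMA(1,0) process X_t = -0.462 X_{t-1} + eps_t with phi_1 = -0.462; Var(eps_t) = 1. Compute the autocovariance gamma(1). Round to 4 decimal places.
\gamma(1) = -0.5874

Multiply the model equation by X_{t-k} and take expectations. With theta_0 = psi_0 = 1 and psi_j the MA(infinity) weights, this gives
  gamma(k) - sum_i phi_i gamma(k-i) = c_k,
  c_k = sigma^2 * sum_{j=k..q} theta_j psi_{j-k}   (c_k = 0 for k > q),
using gamma(-m) = gamma(m).
Pure AR (q = 0): c_0 = sigma^2 = 1, c_k = 0 for k >= 1.
Equations for k = 0 and k = 1 (AR order 1):
  gamma(0) = phi_1 gamma(1) + c_0
  gamma(1) = phi_1 gamma(0) + c_1
Substituting the second into the first: gamma(0) (1 - phi_1^2) = c_0 + phi_1 c_1, so
  gamma(0) = c_0 / (1 - phi_1^2) = 1 / (1 - (-0.462)^2) = 1 / 0.786556 = 1.271365.
  gamma(1) = phi_1 gamma(0) = (-0.462)(1.271365) = -0.587371.
Therefore gamma(1) = -0.5874 (to 4 decimal places).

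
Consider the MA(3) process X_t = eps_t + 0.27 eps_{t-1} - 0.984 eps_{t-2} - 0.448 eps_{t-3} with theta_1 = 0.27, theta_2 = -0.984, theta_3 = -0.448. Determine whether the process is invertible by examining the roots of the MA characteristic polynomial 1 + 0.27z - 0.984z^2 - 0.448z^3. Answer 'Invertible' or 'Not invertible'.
\text{Not invertible}

The MA(q) characteristic polynomial is P(z) = 1 + 0.27z - 0.984z^2 - 0.448z^3.
Invertibility requires all roots to lie outside the unit circle, i.e. |z| > 1 for every root.
Degree 3: look for a simple real root z0 first, then factor out (1 - z/z0) and solve the remaining quadratic.
Testing z0 = -1.25: P(-1.25) = 1 + (0.27)(-1.25) + (-0.984)(-1.25)^2 + (-0.448)(-1.25)^3
  = 1 + (-0.3375) + (-1.5375) + (0.875) = 0.  So z_0 = -1.25 is a root, |z_0| = 1.25.
Divide out the factor (1 + 0.8 z) = (1 - z/z0) (since 1/z0 = -0.8):
  P(z) = (1 + 0.8 z)(1 + (-0.53) z + (-0.56) z^2)
  [check: z-coef -0.53 - (-0.8) = 0.27; z^2-coef -0.56 - (-0.8)(-0.53) = -0.984; z^3-coef -(-0.8)(-0.56) = -0.448.]
Remaining roots from the quadratic factor 1 + (-0.53) z + (-0.56) z^2:
  Set 1 + (-0.53) z + (-0.56) z^2 = 0, i.e. a z^2 + b z + c = 0 with a = -0.56, b = -0.53, c = 1.
  Discriminant D = b^2 - 4ac = (-0.53)^2 - 4*(-0.56)*1 = 0.2809 - (-2.24) = 2.5209.
  D >= 0, so the roots are real: z = (-b +/- sqrt(D)) / (2a) = (0.53 +/- 1.587734) / (-1.12).
    z_1 = (0.53 + 1.587734) / (-1.12) = -1.8908,   |z_1| = 1.8908.
    z_2 = (0.53 - 1.587734) / (-1.12) = 0.9444,   |z_2| = 0.9444.
Moduli of all roots: 1.2500, 1.8908, 0.9444.
All moduli strictly greater than 1? No.
Verdict: Not invertible.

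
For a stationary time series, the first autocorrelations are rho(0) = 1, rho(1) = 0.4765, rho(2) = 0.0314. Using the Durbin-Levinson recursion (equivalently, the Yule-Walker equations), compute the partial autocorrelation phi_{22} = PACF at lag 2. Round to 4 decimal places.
\phi_{22} = -0.2531

The PACF at lag k is phi_{kk}, the last component of the solution
to the Yule-Walker system G_k phi = r_k where
  (G_k)_{ij} = rho(|i - j|), (r_k)_i = rho(i), i,j = 1..k.
Equivalently, Durbin-Levinson gives phi_{kk} iteratively:
  phi_{11} = rho(1)
  phi_{kk} = [rho(k) - sum_{j=1..k-1} phi_{k-1,j} rho(k-j)]
            / [1 - sum_{j=1..k-1} phi_{k-1,j} rho(j)],
  phi_{k,j} = phi_{k-1,j} - phi_{kk} phi_{k-1,k-j},  j = 1..k-1.
Step k = 1:
  phi_11 = rho(1) = 0.4765.
Step k = 2:
  phi_22 = [rho(2) - phi_11 rho(1)] / [1 - phi_11 rho(1)] = [0.0314 - (0.4765)(0.4765)] / [1 - (0.4765)(0.4765)]
         = -0.19565225 / 0.77294775 = -0.2531.
Therefore phi_{22} = -0.2531.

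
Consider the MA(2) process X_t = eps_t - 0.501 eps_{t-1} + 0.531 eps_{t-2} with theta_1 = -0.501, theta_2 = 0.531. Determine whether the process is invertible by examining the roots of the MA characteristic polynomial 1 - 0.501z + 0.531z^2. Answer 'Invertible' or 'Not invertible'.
\text{Invertible}

The MA(q) characteristic polynomial is P(z) = 1 - 0.501z + 0.531z^2.
Invertibility requires all roots to lie outside the unit circle, i.e. |z| > 1 for every root.
Set 1 + (-0.501) z + (0.531) z^2 = 0, i.e. a z^2 + b z + c = 0 with a = 0.531, b = -0.501, c = 1.
Discriminant D = b^2 - 4ac = (-0.501)^2 - 4*(0.531)*1 = 0.251001 - (2.124) = -1.872999.
D < 0, so the roots are the complex-conjugate pair z = (-b +/- i sqrt(-D)) / (2a) = 0.4718 +/- 1.2887i.
For a conjugate pair |z|^2 = z * conj(z) = (product of roots) = c/a = 1/(0.531) = 1.883239, so |z| = sqrt(1.883239) = 1.3723 for both roots.
Moduli of all roots: 1.3723, 1.3723.
All moduli strictly greater than 1? Yes.
Verdict: Invertible.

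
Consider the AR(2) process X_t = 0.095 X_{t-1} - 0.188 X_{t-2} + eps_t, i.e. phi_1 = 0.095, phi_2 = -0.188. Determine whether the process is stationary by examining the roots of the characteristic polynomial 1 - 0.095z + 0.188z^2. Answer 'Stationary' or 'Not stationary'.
\text{Stationary}

The AR(p) characteristic polynomial is P(z) = 1 - 0.095z + 0.188z^2.
Stationarity requires all roots to lie outside the unit circle, i.e. |z| > 1 for every root.
Set 1 + (-0.095) z + (0.188) z^2 = 0, i.e. a z^2 + b z + c = 0 with a = 0.188, b = -0.095, c = 1.
Discriminant D = b^2 - 4ac = (-0.095)^2 - 4*(0.188)*1 = 0.009025 - (0.752) = -0.742975.
D < 0, so the roots are the complex-conjugate pair z = (-b +/- i sqrt(-D)) / (2a) = 0.2527 +/- 2.2924i.
For a conjugate pair |z|^2 = z * conj(z) = (product of roots) = c/a = 1/(0.188) = 5.319149, so |z| = sqrt(5.319149) = 2.3063 for both roots.
Moduli of all roots: 2.3063, 2.3063.
All moduli strictly greater than 1? Yes.
Verdict: Stationary.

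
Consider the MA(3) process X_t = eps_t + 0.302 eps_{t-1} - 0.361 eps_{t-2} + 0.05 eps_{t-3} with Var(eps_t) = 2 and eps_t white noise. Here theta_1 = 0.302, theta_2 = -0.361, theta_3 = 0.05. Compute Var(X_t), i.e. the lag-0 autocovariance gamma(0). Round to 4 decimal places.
\gamma(0) = 2.4481

For an MA(q) process X_t = eps_t + sum_i theta_i eps_{t-i} with
Var(eps_t) = sigma^2, the variance is
  gamma(0) = sigma^2 * (1 + sum_i theta_i^2).
  sum_i theta_i^2 = (0.302)^2 + (-0.361)^2 + (0.05)^2 = 0.091204 + 0.130321 + 0.0025 = 0.224025.
  gamma(0) = 2 * (1 + 0.224025) = 2 * 1.224025 = 2.44805, which rounds to 2.4481.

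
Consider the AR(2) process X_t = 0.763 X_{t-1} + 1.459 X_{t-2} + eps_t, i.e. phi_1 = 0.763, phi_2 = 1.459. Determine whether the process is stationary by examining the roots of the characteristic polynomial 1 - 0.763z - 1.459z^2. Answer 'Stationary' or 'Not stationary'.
\text{Not stationary}

The AR(p) characteristic polynomial is P(z) = 1 - 0.763z - 1.459z^2.
Stationarity requires all roots to lie outside the unit circle, i.e. |z| > 1 for every root.
Set 1 + (-0.763) z + (-1.459) z^2 = 0, i.e. a z^2 + b z + c = 0 with a = -1.459, b = -0.763, c = 1.
Discriminant D = b^2 - 4ac = (-0.763)^2 - 4*(-1.459)*1 = 0.582169 - (-5.836) = 6.418169.
D >= 0, so the roots are real: z = (-b +/- sqrt(D)) / (2a) = (0.763 +/- 2.533411) / (-2.918).
  z_1 = (0.763 + 2.533411) / (-2.918) = -1.1297,   |z_1| = 1.1297.
  z_2 = (0.763 - 2.533411) / (-2.918) = 0.6067,   |z_2| = 0.6067.
Moduli of all roots: 1.1297, 0.6067.
All moduli strictly greater than 1? No.
Verdict: Not stationary.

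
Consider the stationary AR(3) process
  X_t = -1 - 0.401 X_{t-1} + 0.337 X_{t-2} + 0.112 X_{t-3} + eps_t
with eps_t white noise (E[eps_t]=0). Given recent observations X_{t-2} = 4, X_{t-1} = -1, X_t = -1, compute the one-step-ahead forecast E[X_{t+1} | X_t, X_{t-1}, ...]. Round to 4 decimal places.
E[X_{t+1} \mid \mathcal F_t] = -0.4880

For an AR(p) model X_t = c + sum_i phi_i X_{t-i} + eps_t, the
one-step-ahead conditional mean is
  E[X_{t+1} | X_t, ...] = c + sum_i phi_i X_{t+1-i}.
Substitute known values:
  E[X_{t+1} | ...] = -1 + (-0.401) * (-1) + (0.337) * (-1) + (0.112) * (4)
                   = -0.4880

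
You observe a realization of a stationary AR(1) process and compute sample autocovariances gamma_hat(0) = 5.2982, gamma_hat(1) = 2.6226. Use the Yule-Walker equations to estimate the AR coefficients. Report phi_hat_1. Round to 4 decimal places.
\hat\phi_{1} = 0.4950

The Yule-Walker equations for an AR(p) process read, in matrix form,
  Gamma_p phi = r_p,   with   (Gamma_p)_{ij} = gamma(|i - j|),
                       (r_p)_i = gamma(i),   i,j = 1..p.
Substitute the sample gammas (Toeplitz matrix and right-hand side of size 1):
  Gamma_p = [[5.2982]]
  r_p     = [2.6226]
With p = 1 this is the single equation gamma(0) phi_1 = gamma(1):
  phi_hat_1 = gamma(1) / gamma(0) = 2.6226 / 5.2982 = 0.4950.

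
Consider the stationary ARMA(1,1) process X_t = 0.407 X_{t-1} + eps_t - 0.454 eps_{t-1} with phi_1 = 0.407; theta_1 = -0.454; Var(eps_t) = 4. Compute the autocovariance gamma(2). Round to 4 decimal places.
\gamma(2) = -0.0748

Multiply the model equation by X_{t-k} and take expectations. With theta_0 = psi_0 = 1 and psi_j the MA(infinity) weights, this gives
  gamma(k) - sum_i phi_i gamma(k-i) = c_k,
  c_k = sigma^2 * sum_{j=k..q} theta_j psi_{j-k}   (c_k = 0 for k > q),
using gamma(-m) = gamma(m).
psi-weights needed (psi_j = theta_j + sum_i phi_i psi_{j-i}):
  psi_1 = theta_1 + phi_1 = -0.454 + (0.407) = -0.047
Right-hand sides:
  c_0 = sigma^2 (1 + theta_1 psi_1) = 4 * (1 + (-0.454)(-0.047)) = 4 * 1.021338 = 4.085352
  c_1 = sigma^2 theta_1 = 4 * (-0.454) = -1.816
  c_2 = 0
Equations for k = 0 and k = 1 (AR order 1):
  gamma(0) = phi_1 gamma(1) + c_0
  gamma(1) = phi_1 gamma(0) + c_1
Substituting the second into the first: gamma(0) (1 - phi_1^2) = c_0 + phi_1 c_1, so
  gamma(0) = (c_0 + phi_1 c_1) / (1 - phi_1^2) = (4.085352 + (0.407)(-1.816)) / (1 - (0.407)^2) = 3.34624 / 0.834351 = 4.01059.
  gamma(1) = phi_1 gamma(0) + c_1 = (0.407)(4.01059) + (-1.816) = -0.18369.
For k = 2 (> q): gamma(2) = phi_1 gamma(1) = (0.407)(-0.18369) = -0.074762.
Therefore gamma(2) = -0.0748 (to 4 decimal places).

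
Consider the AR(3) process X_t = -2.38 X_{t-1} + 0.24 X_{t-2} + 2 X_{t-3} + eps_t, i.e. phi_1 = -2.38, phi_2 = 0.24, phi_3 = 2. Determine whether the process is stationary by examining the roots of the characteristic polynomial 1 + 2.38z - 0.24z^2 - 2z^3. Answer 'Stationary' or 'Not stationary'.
\text{Not stationary}

The AR(p) characteristic polynomial is P(z) = 1 + 2.38z - 0.24z^2 - 2z^3.
Stationarity requires all roots to lie outside the unit circle, i.e. |z| > 1 for every root.
Degree 3: look for a simple real root z0 first, then factor out (1 - z/z0) and solve the remaining quadratic.
Testing z0 = -0.5: P(-0.5) = 1 + (2.38)(-0.5) + (-0.24)(-0.5)^2 + (-2)(-0.5)^3
  = 1 + (-1.19) + (-0.06) + (0.25) = 0.  So z_0 = -0.5 is a root, |z_0| = 0.5.
Divide out the factor (1 + 2 z) = (1 - z/z0) (since 1/z0 = -2):
  P(z) = (1 + 2 z)(1 + (0.38) z + (-1) z^2)
  [check: z-coef 0.38 - (-2) = 2.38; z^2-coef -1 - (-2)(0.38) = -0.24; z^3-coef -(-2)(-1) = -2.]
Remaining roots from the quadratic factor 1 + (0.38) z + (-1) z^2:
  Set 1 + (0.38) z + (-1) z^2 = 0, i.e. a z^2 + b z + c = 0 with a = -1, b = 0.38, c = 1.
  Discriminant D = b^2 - 4ac = (0.38)^2 - 4*(-1)*1 = 0.1444 - (-4) = 4.1444.
  D >= 0, so the roots are real: z = (-b +/- sqrt(D)) / (2a) = (-0.38 +/- 2.03578) / (-2).
    z_1 = (-0.38 + 2.03578) / (-2) = -0.8279,   |z_1| = 0.8279.
    z_2 = (-0.38 - 2.03578) / (-2) = 1.2079,   |z_2| = 1.2079.
Moduli of all roots: 0.5000, 0.8279, 1.2079.
All moduli strictly greater than 1? No.
Verdict: Not stationary.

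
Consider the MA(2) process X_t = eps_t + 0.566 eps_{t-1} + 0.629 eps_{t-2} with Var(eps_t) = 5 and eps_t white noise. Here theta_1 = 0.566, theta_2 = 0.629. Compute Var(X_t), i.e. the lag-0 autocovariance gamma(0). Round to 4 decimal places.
\gamma(0) = 8.5800

For an MA(q) process X_t = eps_t + sum_i theta_i eps_{t-i} with
Var(eps_t) = sigma^2, the variance is
  gamma(0) = sigma^2 * (1 + sum_i theta_i^2).
  sum_i theta_i^2 = (0.566)^2 + (0.629)^2 = 0.320356 + 0.395641 = 0.715997.
  gamma(0) = 5 * (1 + 0.715997) = 5 * 1.715997 = 8.579985, which rounds to 8.5800.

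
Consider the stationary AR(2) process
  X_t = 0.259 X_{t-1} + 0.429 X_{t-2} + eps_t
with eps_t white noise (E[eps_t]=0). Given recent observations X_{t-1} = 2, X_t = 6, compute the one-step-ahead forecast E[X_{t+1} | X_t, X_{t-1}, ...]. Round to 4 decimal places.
E[X_{t+1} \mid \mathcal F_t] = 2.4120

For an AR(p) model X_t = c + sum_i phi_i X_{t-i} + eps_t, the
one-step-ahead conditional mean is
  E[X_{t+1} | X_t, ...] = c + sum_i phi_i X_{t+1-i}.
Substitute known values:
  E[X_{t+1} | ...] = (0.259) * (6) + (0.429) * (2)
                   = 2.4120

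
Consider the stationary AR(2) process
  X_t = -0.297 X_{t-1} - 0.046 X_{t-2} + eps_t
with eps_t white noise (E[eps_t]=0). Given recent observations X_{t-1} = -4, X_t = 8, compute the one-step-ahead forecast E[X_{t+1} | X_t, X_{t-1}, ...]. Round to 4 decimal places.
E[X_{t+1} \mid \mathcal F_t] = -2.1920

For an AR(p) model X_t = c + sum_i phi_i X_{t-i} + eps_t, the
one-step-ahead conditional mean is
  E[X_{t+1} | X_t, ...] = c + sum_i phi_i X_{t+1-i}.
Substitute known values:
  E[X_{t+1} | ...] = (-0.297) * (8) + (-0.046) * (-4)
                   = -2.1920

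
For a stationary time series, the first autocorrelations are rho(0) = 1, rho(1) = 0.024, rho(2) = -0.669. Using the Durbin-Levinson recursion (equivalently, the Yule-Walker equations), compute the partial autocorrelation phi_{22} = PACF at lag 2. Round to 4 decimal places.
\phi_{22} = -0.6700

The PACF at lag k is phi_{kk}, the last component of the solution
to the Yule-Walker system G_k phi = r_k where
  (G_k)_{ij} = rho(|i - j|), (r_k)_i = rho(i), i,j = 1..k.
Equivalently, Durbin-Levinson gives phi_{kk} iteratively:
  phi_{11} = rho(1)
  phi_{kk} = [rho(k) - sum_{j=1..k-1} phi_{k-1,j} rho(k-j)]
            / [1 - sum_{j=1..k-1} phi_{k-1,j} rho(j)],
  phi_{k,j} = phi_{k-1,j} - phi_{kk} phi_{k-1,k-j},  j = 1..k-1.
Step k = 1:
  phi_11 = rho(1) = 0.024.
Step k = 2:
  phi_22 = [rho(2) - phi_11 rho(1)] / [1 - phi_11 rho(1)] = [-0.669 - (0.024)(0.024)] / [1 - (0.024)(0.024)]
         = -0.669576 / 0.999424 = -0.67.
Therefore phi_{22} = -0.6700.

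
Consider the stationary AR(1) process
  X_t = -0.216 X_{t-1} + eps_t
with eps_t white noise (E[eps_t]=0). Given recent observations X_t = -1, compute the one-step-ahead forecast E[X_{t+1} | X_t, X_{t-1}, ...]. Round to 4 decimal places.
E[X_{t+1} \mid \mathcal F_t] = 0.2160

For an AR(p) model X_t = c + sum_i phi_i X_{t-i} + eps_t, the
one-step-ahead conditional mean is
  E[X_{t+1} | X_t, ...] = c + sum_i phi_i X_{t+1-i}.
Substitute known values:
  E[X_{t+1} | ...] = (-0.216) * (-1)
                   = 0.2160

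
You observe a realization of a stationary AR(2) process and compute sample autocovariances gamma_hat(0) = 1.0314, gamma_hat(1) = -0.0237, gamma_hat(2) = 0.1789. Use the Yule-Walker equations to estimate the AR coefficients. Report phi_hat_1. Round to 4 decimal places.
\hat\phi_{1} = -0.0190

The Yule-Walker equations for an AR(p) process read, in matrix form,
  Gamma_p phi = r_p,   with   (Gamma_p)_{ij} = gamma(|i - j|),
                       (r_p)_i = gamma(i),   i,j = 1..p.
Substitute the sample gammas (Toeplitz matrix and right-hand side of size 2):
  Gamma_p = [[1.0314, -0.0237], [-0.0237, 1.0314]]
  r_p     = [-0.0237, 0.1789]
Written out:
  1.0314 phi_1 - 0.0237 phi_2 = -0.0237
  -0.0237 phi_1 + 1.0314 phi_2 = 0.1789
Solve by Cramer's rule:
  det = gamma(0)^2 - gamma(1)^2 = (1.0314)^2 - (-0.0237)^2 = 1.06378596 - 0.00056169 = 1.06322427
  phi_hat_1 = [gamma(1) gamma(0) - gamma(1) gamma(2)] / det = [(-0.0237)(1.0314) - (-0.0237)(0.1789)] / 1.06322427 = -0.02020425 / 1.06322427 = -0.019
  phi_hat_2 = [gamma(0) gamma(2) - gamma(1)^2] / det = [(1.0314)(0.1789) - (-0.0237)^2] / 1.06322427 = 0.18395577 / 1.06322427 = 0.173
So phi_hat = [-0.0190, 0.1730].
Therefore phi_hat_1 = -0.0190.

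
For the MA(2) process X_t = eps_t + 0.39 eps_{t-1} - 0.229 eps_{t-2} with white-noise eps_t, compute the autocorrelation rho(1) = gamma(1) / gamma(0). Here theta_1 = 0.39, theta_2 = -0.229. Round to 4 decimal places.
\rho(1) = 0.2496

For an MA(q) process with theta_0 = 1, the autocovariance is
  gamma(k) = sigma^2 * sum_{i=0..q-k} theta_i * theta_{i+k},
and rho(k) = gamma(k) / gamma(0). Sigma^2 cancels.
  numerator   = (1)*(0.39) + (0.39)*(-0.229) = 0.30069.
  denominator = (1)^2 + (0.39)^2 + (-0.229)^2 = 1.204541.
  rho(1) = 0.30069 / 1.204541 = 0.2496.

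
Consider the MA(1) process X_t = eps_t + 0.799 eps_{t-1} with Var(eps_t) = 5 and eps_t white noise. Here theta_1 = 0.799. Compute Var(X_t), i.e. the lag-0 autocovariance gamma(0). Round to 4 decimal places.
\gamma(0) = 8.1920

For an MA(q) process X_t = eps_t + sum_i theta_i eps_{t-i} with
Var(eps_t) = sigma^2, the variance is
  gamma(0) = sigma^2 * (1 + sum_i theta_i^2).
  sum_i theta_i^2 = (0.799)^2 = 0.638401.
  gamma(0) = 5 * (1 + 0.638401) = 5 * 1.638401 = 8.192005, which rounds to 8.1920.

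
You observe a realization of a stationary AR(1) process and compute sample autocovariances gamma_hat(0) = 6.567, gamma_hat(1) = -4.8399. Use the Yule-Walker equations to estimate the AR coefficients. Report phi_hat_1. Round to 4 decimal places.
\hat\phi_{1} = -0.7370

The Yule-Walker equations for an AR(p) process read, in matrix form,
  Gamma_p phi = r_p,   with   (Gamma_p)_{ij} = gamma(|i - j|),
                       (r_p)_i = gamma(i),   i,j = 1..p.
Substitute the sample gammas (Toeplitz matrix and right-hand side of size 1):
  Gamma_p = [[6.567]]
  r_p     = [-4.8399]
With p = 1 this is the single equation gamma(0) phi_1 = gamma(1):
  phi_hat_1 = gamma(1) / gamma(0) = -4.8399 / 6.567 = -0.7370.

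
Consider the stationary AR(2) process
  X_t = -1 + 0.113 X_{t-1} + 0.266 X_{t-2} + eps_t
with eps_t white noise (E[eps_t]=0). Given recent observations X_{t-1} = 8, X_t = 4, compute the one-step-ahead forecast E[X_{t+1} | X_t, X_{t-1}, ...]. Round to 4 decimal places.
E[X_{t+1} \mid \mathcal F_t] = 1.5800

For an AR(p) model X_t = c + sum_i phi_i X_{t-i} + eps_t, the
one-step-ahead conditional mean is
  E[X_{t+1} | X_t, ...] = c + sum_i phi_i X_{t+1-i}.
Substitute known values:
  E[X_{t+1} | ...] = -1 + (0.113) * (4) + (0.266) * (8)
                   = 1.5800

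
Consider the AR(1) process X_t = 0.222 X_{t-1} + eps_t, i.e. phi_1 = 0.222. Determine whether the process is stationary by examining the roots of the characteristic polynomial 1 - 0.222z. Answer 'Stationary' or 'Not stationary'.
\text{Stationary}

The AR(p) characteristic polynomial is P(z) = 1 - 0.222z.
Stationarity requires all roots to lie outside the unit circle, i.e. |z| > 1 for every root.
This is linear in z: 1 + (-0.222) z = 0  =>  z = -1/(-0.222) = 4.504505,  |z| = 4.504505.
Moduli of all roots: 4.5045.
All moduli strictly greater than 1? Yes.
Verdict: Stationary.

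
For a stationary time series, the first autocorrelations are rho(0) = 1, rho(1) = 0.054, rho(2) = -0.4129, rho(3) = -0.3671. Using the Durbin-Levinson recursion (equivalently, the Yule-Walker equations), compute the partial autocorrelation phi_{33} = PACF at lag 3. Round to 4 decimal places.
\phi_{33} = -0.3800

The PACF at lag k is phi_{kk}, the last component of the solution
to the Yule-Walker system G_k phi = r_k where
  (G_k)_{ij} = rho(|i - j|), (r_k)_i = rho(i), i,j = 1..k.
Equivalently, Durbin-Levinson gives phi_{kk} iteratively:
  phi_{11} = rho(1)
  phi_{kk} = [rho(k) - sum_{j=1..k-1} phi_{k-1,j} rho(k-j)]
            / [1 - sum_{j=1..k-1} phi_{k-1,j} rho(j)],
  phi_{k,j} = phi_{k-1,j} - phi_{kk} phi_{k-1,k-j},  j = 1..k-1.
Step k = 1:
  phi_11 = rho(1) = 0.054.
Step k = 2:
  phi_22 = [rho(2) - phi_11 rho(1)] / [1 - phi_11 rho(1)] = [-0.4129 - (0.054)(0.054)] / [1 - (0.054)(0.054)]
         = -0.415816 / 0.997084 = -0.417032.
  Update: phi_21 = phi_11 - phi_22 phi_11 = 0.054 - (-0.417032)(0.054) = 0.07652.
Step k = 3:
  phi_33 = [rho(3) - phi_21 rho(2) - phi_22 rho(1)] / [1 - phi_21 rho(1) - phi_22 rho(2)]
    numerator   = -0.3671 - (0.07652)(-0.4129) - (-0.417032)(0.054) = -0.31298527
    denominator = 1 - (0.07652)(0.054) - (-0.417032)(-0.4129) = 0.82367539
  phi_33 = -0.31298527 / 0.82367539 = -0.38.
Therefore phi_{33} = -0.3800.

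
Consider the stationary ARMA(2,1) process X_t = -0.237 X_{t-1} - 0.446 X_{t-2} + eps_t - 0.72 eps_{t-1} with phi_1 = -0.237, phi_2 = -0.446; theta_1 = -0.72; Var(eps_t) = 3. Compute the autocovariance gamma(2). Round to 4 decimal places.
\gamma(2) = -2.3949

Multiply the model equation by X_{t-k} and take expectations. With theta_0 = psi_0 = 1 and psi_j the MA(infinity) weights, this gives
  gamma(k) - sum_i phi_i gamma(k-i) = c_k,
  c_k = sigma^2 * sum_{j=k..q} theta_j psi_{j-k}   (c_k = 0 for k > q),
using gamma(-m) = gamma(m).
psi-weights needed (psi_j = theta_j + sum_i phi_i psi_{j-i}):
  psi_1 = theta_1 + phi_1 = -0.72 + (-0.237) = -0.957
Right-hand sides:
  c_0 = sigma^2 (1 + theta_1 psi_1) = 3 * (1 + (-0.72)(-0.957)) = 3 * 1.68904 = 5.06712
  c_1 = sigma^2 theta_1 = 3 * (-0.72) = -2.16
  c_2 = 0
Equations for k = 0, 1, 2 (AR order 2, c_2 = 0):
  (E0) gamma(0) = phi_1 gamma(1) + phi_2 gamma(2) + c_0
  (E1) gamma(1) = phi_1 gamma(0) + phi_2 gamma(1) + c_1
  (E2) gamma(2) = phi_1 gamma(1) + phi_2 gamma(0)
From (E1): gamma(1) = A gamma(0) + B with
  A = phi_1 / (1 - phi_2) = -0.237 / 1.446 = -0.1639,   B = c_1 / (1 - phi_2) = -2.16 / 1.446 = -1.493776.
Insert (E2) into (E0): gamma(0) (1 - phi_2^2) = phi_1 (1 + phi_2) gamma(1) + c_0.
  phi_1 (1 + phi_2) = (-0.237)(0.554) = -0.131298,   1 - phi_2^2 = 0.801084.
Replace gamma(1) by A gamma(0) + B and collect gamma(0):
  gamma(0) [0.801084 - (-0.131298)(-0.1639)] = (-0.131298)(-1.493776) + 5.06712
  gamma(0) * 0.779564 = 5.26325
  gamma(0) = 5.26325 / 0.779564 = 6.751528.
  gamma(1) = A gamma(0) + B = (-0.1639)(6.751528) + (-1.493776) = -2.600354.
  gamma(2) = phi_1 gamma(1) + phi_2 gamma(0) = (-0.237)(-2.600354) + (-0.446)(6.751528) = -2.394898.
Therefore gamma(2) = -2.3949 (to 4 decimal places).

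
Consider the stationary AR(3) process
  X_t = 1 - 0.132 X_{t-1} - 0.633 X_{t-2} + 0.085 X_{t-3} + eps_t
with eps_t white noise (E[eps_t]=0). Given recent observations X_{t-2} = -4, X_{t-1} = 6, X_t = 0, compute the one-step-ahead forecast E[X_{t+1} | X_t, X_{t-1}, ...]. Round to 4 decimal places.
E[X_{t+1} \mid \mathcal F_t] = -3.1380

For an AR(p) model X_t = c + sum_i phi_i X_{t-i} + eps_t, the
one-step-ahead conditional mean is
  E[X_{t+1} | X_t, ...] = c + sum_i phi_i X_{t+1-i}.
Substitute known values:
  E[X_{t+1} | ...] = 1 + (-0.132) * (0) + (-0.633) * (6) + (0.085) * (-4)
                   = -3.1380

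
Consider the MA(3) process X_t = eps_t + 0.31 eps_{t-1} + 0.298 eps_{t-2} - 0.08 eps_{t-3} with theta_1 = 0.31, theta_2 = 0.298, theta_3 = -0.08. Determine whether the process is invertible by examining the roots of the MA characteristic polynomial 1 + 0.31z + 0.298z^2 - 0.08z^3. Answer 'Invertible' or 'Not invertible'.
\text{Invertible}

The MA(q) characteristic polynomial is P(z) = 1 + 0.31z + 0.298z^2 - 0.08z^3.
Invertibility requires all roots to lie outside the unit circle, i.e. |z| > 1 for every root.
Degree 3: look for a simple real root z0 first, then factor out (1 - z/z0) and solve the remaining quadratic.
Testing z0 = 5: P(5) = 1 + (0.31)(5) + (0.298)(5)^2 + (-0.08)(5)^3
  = 1 + (1.55) + (7.45) + (-10) = 0.  So z_0 = 5 is a root, |z_0| = 5.
Divide out the factor (1 - 0.2 z) = (1 - z/z0) (since 1/z0 = 0.2):
  P(z) = (1 - 0.2 z)(1 + (0.51) z + (0.4) z^2)
  [check: z-coef 0.51 - (0.2) = 0.31; z^2-coef 0.4 - (0.2)(0.51) = 0.298; z^3-coef -(0.2)(0.4) = -0.08.]
Remaining roots from the quadratic factor 1 + (0.51) z + (0.4) z^2:
  Set 1 + (0.51) z + (0.4) z^2 = 0, i.e. a z^2 + b z + c = 0 with a = 0.4, b = 0.51, c = 1.
  Discriminant D = b^2 - 4ac = (0.51)^2 - 4*(0.4)*1 = 0.2601 - (1.6) = -1.3399.
  D < 0, so the roots are the complex-conjugate pair z = (-b +/- i sqrt(-D)) / (2a) = -0.6375 +/- 1.4469i.
  For a conjugate pair |z|^2 = z * conj(z) = (product of roots) = c/a = 1/(0.4) = 2.5, so |z| = sqrt(2.5) = 1.5811 for both roots.
Moduli of all roots: 5.0000, 1.5811, 1.5811.
All moduli strictly greater than 1? Yes.
Verdict: Invertible.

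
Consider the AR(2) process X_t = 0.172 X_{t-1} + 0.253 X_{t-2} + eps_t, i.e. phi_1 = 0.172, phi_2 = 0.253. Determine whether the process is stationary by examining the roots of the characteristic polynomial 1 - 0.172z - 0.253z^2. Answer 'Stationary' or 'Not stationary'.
\text{Stationary}

The AR(p) characteristic polynomial is P(z) = 1 - 0.172z - 0.253z^2.
Stationarity requires all roots to lie outside the unit circle, i.e. |z| > 1 for every root.
Set 1 + (-0.172) z + (-0.253) z^2 = 0, i.e. a z^2 + b z + c = 0 with a = -0.253, b = -0.172, c = 1.
Discriminant D = b^2 - 4ac = (-0.172)^2 - 4*(-0.253)*1 = 0.029584 - (-1.012) = 1.041584.
D >= 0, so the roots are real: z = (-b +/- sqrt(D)) / (2a) = (0.172 +/- 1.02058) / (-0.506).
  z_1 = (0.172 + 1.02058) / (-0.506) = -2.3569,   |z_1| = 2.3569.
  z_2 = (0.172 - 1.02058) / (-0.506) = 1.677,   |z_2| = 1.677.
Moduli of all roots: 2.3569, 1.6770.
All moduli strictly greater than 1? Yes.
Verdict: Stationary.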